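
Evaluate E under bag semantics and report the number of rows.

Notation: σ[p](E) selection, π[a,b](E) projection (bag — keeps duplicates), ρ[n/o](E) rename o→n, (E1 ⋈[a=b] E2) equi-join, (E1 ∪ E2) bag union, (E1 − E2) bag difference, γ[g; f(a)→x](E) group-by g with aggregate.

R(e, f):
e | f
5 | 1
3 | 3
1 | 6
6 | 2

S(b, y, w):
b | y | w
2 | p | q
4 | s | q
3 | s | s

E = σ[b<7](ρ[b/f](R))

Per-node cardinality:
  R → 4
  ρ[b/f](R) → 4
  σ[b<7](ρ[b/f](R)) → 4

|E| = 4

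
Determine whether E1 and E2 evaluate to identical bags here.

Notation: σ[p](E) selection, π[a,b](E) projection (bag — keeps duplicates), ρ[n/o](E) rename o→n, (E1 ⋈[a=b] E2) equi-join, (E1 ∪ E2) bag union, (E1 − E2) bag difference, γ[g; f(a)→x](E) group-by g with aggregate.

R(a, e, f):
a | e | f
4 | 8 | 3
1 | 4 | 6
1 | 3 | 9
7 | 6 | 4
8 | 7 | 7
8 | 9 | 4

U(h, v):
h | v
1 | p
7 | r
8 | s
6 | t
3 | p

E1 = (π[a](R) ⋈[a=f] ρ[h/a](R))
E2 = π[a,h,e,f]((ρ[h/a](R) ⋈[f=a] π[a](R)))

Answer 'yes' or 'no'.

E1 row counts bottom-up:
  R → 6
  π[a](R) → 6
  R → 6
  ρ[h/a](R) → 6
  (π[a](R) ⋈[a=f] ρ[h/a](R)) → 3
E2 row counts bottom-up:
  R → 6
  ρ[h/a](R) → 6
  R → 6
  π[a](R) → 6
  (ρ[h/a](R) ⋈[f=a] π[a](R)) → 3
  π[a,h,e,f]((ρ[h/a](R) ⋈[f=a] π[a](R))) → 3

E1 and E2 produce the same multiset:
a | h | e | f
4 | 7 | 6 | 4
4 | 8 | 9 | 4
7 | 8 | 7 | 7

yes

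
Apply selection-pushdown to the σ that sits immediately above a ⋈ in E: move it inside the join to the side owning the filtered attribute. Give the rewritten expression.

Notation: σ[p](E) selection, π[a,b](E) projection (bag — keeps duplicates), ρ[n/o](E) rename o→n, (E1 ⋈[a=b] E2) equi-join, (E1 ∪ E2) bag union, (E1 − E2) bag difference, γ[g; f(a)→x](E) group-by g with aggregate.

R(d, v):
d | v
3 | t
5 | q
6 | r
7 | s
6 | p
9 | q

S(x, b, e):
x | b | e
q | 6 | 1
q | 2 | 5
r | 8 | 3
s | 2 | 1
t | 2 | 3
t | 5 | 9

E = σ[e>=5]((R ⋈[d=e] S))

σ filters on e, owned by the right side.
E' = (R ⋈[d=e] σ[e>=5](S))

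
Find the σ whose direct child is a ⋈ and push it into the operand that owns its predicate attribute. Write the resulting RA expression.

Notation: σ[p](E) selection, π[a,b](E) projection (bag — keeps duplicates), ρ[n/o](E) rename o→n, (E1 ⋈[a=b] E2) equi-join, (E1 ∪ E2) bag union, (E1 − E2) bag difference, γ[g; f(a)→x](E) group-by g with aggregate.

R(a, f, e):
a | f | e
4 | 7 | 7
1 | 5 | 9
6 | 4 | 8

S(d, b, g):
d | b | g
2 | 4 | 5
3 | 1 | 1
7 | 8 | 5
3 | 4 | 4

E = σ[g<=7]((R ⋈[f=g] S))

σ filters on g, owned by the right side.
E' = (R ⋈[f=g] σ[g<=7](S))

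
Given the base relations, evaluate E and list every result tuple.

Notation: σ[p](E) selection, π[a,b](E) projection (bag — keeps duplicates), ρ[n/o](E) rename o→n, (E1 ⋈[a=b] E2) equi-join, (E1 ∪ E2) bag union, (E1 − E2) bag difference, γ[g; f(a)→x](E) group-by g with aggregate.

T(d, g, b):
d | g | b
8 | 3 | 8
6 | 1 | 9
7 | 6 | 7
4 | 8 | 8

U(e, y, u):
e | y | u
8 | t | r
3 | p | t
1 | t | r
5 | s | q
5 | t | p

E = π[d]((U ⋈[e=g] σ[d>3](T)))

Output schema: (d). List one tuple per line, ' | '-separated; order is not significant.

Stepwise |·|:
  U → 5
  T → 4
  σ[d>3](T) → 4
  (U ⋈[e=g] σ[d>3](T)) → 3
  π[d]((U ⋈[e=g] σ[d>3](T))) → 3

== RESULT ==
d
4
6
8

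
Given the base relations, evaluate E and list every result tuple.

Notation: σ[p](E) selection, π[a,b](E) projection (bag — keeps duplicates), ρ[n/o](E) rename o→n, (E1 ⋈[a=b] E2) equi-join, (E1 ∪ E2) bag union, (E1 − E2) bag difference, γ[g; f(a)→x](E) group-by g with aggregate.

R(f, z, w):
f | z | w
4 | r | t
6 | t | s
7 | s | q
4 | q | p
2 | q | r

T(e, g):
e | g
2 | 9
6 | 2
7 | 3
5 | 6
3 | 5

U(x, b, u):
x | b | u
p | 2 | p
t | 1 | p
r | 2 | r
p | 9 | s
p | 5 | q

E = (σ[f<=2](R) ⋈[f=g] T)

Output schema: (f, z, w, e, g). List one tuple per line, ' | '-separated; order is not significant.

Per-node cardinality:
  R → 5
  σ[f<=2](R) → 1
  T → 5
  (σ[f<=2](R) ⋈[f=g] T) → 1

== RESULT ==
f | z | w | e | g
2 | q | r | 6 | 2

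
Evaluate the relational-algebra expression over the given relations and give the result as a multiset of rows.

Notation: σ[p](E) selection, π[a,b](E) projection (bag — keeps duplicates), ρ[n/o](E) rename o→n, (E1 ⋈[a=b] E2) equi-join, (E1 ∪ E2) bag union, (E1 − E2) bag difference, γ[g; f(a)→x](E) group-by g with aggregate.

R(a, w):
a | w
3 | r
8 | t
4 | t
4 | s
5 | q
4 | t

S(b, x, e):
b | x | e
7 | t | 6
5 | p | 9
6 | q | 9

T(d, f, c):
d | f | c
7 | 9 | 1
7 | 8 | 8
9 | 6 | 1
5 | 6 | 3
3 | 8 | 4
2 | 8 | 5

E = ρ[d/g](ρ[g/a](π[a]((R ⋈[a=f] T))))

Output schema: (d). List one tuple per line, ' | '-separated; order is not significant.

Per-node cardinality:
  R → 6
  T → 6
  (R ⋈[a=f] T) → 3
  π[a]((R ⋈[a=f] T)) → 3
  ρ[g/a](π[a]((R ⋈[a=f] T))) → 3
  ρ[d/g](ρ[g/a](π[a]((R ⋈[a=f] T)))) → 3

== RESULT ==
d
8
8
8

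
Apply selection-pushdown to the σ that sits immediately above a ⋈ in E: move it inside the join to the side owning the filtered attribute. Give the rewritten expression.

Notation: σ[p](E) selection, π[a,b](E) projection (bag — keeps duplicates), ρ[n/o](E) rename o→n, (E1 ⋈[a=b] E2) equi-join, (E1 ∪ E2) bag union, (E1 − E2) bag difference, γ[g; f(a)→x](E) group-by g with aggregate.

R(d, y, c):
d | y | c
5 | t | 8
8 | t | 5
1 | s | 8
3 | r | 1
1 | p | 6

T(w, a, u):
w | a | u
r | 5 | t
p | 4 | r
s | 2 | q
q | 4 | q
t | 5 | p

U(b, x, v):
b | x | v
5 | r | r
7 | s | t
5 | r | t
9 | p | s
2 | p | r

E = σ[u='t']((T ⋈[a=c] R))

σ filters on u, owned by the left side.
E' = (σ[u='t'](T) ⋈[a=c] R)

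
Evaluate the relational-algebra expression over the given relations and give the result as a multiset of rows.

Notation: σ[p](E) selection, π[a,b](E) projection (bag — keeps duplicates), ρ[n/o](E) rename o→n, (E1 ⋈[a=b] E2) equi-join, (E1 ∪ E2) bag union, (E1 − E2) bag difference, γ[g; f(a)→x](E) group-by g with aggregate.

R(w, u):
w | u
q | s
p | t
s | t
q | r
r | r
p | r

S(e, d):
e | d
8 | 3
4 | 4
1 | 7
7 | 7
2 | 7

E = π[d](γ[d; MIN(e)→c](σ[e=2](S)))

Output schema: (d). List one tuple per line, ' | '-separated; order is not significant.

Stepwise |·|:
  S → 5
  σ[e=2](S) → 1
  γ[d; MIN(e)→c](σ[e=2](S)) → 1
  π[d](γ[d; MIN(e)→c](σ[e=2](S))) → 1

== RESULT ==
d
7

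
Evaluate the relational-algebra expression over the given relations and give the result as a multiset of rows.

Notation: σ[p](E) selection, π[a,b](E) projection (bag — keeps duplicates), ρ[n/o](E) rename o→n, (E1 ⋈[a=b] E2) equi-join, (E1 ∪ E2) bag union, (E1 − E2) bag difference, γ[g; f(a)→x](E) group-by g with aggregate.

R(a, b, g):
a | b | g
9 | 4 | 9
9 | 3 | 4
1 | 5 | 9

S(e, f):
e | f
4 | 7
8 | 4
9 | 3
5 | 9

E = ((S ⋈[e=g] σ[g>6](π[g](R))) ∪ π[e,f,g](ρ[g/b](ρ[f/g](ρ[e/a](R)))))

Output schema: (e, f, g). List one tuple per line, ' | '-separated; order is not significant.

Stepwise |·|:
  S → 4
  R → 3
  π[g](R) → 3
  σ[g>6](π[g](R)) → 2
  (S ⋈[e=g] σ[g>6](π[g](R))) → 2
  R → 3
  ρ[e/a](R) → 3
  ρ[f/g](ρ[e/a](R)) → 3
  ρ[g/b](ρ[f/g](ρ[e/a](R))) → 3
  π[e,f,g](ρ[g/b](ρ[f/g](ρ[e/a](R)))) → 3
  ((S ⋈[e=g] σ[g>6](π[g](R))) ∪ π[e,f,g](ρ[g/b](ρ[f/g](ρ[e/a](R))))) → 5

== RESULT ==
e | f | g
1 | 9 | 5
9 | 3 | 9
9 | 3 | 9
9 | 4 | 3
9 | 9 | 4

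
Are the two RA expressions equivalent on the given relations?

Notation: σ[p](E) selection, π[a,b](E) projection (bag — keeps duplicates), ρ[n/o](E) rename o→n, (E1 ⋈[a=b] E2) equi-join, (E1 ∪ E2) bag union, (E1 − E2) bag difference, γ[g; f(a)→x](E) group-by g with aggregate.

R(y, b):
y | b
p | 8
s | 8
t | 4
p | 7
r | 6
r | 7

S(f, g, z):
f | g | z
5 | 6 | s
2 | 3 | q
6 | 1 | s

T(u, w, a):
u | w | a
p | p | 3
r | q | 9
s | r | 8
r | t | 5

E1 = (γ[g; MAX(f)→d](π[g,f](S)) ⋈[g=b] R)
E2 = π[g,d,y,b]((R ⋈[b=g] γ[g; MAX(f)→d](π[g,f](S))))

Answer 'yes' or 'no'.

E1 per-node cardinality:
  S → 3
  π[g,f](S) → 3
  γ[g; MAX(f)→d](π[g,f](S)) → 3
  R → 6
  (γ[g; MAX(f)→d](π[g,f](S)) ⋈[g=b] R) → 1
E2 per-node cardinality:
  R → 6
  S → 3
  π[g,f](S) → 3
  γ[g; MAX(f)→d](π[g,f](S)) → 3
  (R ⋈[b=g] γ[g; MAX(f)→d](π[g,f](S))) → 1
  π[g,d,y,b]((R ⋈[b=g] γ[g; MAX(f)→d](π[g,f](S)))) → 1

E1 and E2 produce the same multiset:
g | d | y | b
6 | 5 | r | 6

yes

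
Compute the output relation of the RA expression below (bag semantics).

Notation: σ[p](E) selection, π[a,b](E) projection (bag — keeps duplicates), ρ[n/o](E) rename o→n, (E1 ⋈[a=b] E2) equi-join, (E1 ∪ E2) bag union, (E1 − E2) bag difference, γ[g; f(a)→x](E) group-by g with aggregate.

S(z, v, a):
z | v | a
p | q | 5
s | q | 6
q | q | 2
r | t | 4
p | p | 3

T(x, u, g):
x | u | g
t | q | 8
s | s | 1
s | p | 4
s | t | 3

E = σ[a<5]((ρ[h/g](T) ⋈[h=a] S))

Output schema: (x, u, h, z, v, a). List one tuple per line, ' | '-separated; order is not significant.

Per-node cardinality:
  T → 4
  ρ[h/g](T) → 4
  S → 5
  (ρ[h/g](T) ⋈[h=a] S) → 2
  σ[a<5]((ρ[h/g](T) ⋈[h=a] S)) → 2

== RESULT ==
x | u | h | z | v | a
s | p | 4 | r | t | 4
s | t | 3 | p | p | 3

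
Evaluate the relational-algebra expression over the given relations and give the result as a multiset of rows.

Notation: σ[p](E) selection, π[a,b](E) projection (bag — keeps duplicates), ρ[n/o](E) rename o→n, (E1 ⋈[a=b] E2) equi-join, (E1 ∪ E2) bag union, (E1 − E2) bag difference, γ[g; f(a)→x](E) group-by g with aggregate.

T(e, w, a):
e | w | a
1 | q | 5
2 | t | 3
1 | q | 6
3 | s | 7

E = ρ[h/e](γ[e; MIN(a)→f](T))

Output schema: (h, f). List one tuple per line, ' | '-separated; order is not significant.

Subexpression sizes:
  T → 4
  γ[e; MIN(a)→f](T) → 3
  ρ[h/e](γ[e; MIN(a)→f](T)) → 3

== RESULT ==
h | f
1 | 5
2 | 3
3 | 7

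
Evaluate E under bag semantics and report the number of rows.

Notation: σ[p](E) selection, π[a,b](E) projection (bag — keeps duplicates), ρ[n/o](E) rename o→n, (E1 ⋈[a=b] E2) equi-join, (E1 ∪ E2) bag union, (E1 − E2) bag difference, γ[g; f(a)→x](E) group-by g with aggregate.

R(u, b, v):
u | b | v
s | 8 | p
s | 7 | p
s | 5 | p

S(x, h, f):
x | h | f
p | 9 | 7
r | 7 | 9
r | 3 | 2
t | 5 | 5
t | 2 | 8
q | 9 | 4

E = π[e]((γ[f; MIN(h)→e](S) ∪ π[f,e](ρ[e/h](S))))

Stepwise |·|:
  S → 6
  γ[f; MIN(h)→e](S) → 6
  S → 6
  ρ[e/h](S) → 6
  π[f,e](ρ[e/h](S)) → 6
  (γ[f; MIN(h)→e](S) ∪ π[f,e](ρ[e/h](S))) → 12
  π[e]((γ[f; MIN(h)→e](S) ∪ π[f,e](ρ[e/h](S)))) → 12

|E| = 12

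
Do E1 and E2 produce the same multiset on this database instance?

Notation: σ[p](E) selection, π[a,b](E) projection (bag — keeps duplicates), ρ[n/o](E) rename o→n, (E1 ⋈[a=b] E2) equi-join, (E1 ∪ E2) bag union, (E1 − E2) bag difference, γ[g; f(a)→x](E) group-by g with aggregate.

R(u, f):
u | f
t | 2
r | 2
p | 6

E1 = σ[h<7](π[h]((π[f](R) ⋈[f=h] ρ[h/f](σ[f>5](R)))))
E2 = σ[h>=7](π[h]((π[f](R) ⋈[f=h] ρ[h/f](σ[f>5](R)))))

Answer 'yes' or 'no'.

E1 stepwise |·|:
  R → 3
  π[f](R) → 3
  R → 3
  σ[f>5](R) → 1
  ρ[h/f](σ[f>5](R)) → 1
  (π[f](R) ⋈[f=h] ρ[h/f](σ[f>5](R))) → 1
  π[h]((π[f](R) ⋈[f=h] ρ[h/f](σ[f>5](R)))) → 1
  σ[h<7](π[h]((π[f](R) ⋈[f=h] ρ[h/f](σ[f>5](R))))) → 1
E2 stepwise |·|:
  R → 3
  π[f](R) → 3
  R → 3
  σ[f>5](R) → 1
  ρ[h/f](σ[f>5](R)) → 1
  (π[f](R) ⋈[f=h] ρ[h/f](σ[f>5](R))) → 1
  π[h]((π[f](R) ⋈[f=h] ρ[h/f](σ[f>5](R)))) → 1
  σ[h>=7](π[h]((π[f](R) ⋈[f=h] ρ[h/f](σ[f>5](R))))) → 0

E1 result:
h
6
E2 result:
h
(0 rows)
Witness: (6,) appears 1× in E1 but 0× in E2.

no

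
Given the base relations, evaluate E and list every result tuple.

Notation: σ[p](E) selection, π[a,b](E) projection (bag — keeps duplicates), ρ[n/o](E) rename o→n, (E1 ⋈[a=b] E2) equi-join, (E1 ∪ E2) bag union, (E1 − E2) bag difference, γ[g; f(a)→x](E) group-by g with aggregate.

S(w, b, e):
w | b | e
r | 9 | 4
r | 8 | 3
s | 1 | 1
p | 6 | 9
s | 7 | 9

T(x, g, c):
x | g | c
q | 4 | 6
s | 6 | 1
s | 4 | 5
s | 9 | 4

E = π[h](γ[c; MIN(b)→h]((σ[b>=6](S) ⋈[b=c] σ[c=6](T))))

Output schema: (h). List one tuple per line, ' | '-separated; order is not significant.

Row counts bottom-up:
  S → 5
  σ[b>=6](S) → 4
  T → 4
  σ[c=6](T) → 1
  (σ[b>=6](S) ⋈[b=c] σ[c=6](T)) → 1
  γ[c; MIN(b)→h]((σ[b>=6](S) ⋈[b=c] σ[c=6](T))) → 1
  π[h](γ[c; MIN(b)→h]((σ[b>=6](S) ⋈[b=c] σ[c=6](T)))) → 1

== RESULT ==
h
6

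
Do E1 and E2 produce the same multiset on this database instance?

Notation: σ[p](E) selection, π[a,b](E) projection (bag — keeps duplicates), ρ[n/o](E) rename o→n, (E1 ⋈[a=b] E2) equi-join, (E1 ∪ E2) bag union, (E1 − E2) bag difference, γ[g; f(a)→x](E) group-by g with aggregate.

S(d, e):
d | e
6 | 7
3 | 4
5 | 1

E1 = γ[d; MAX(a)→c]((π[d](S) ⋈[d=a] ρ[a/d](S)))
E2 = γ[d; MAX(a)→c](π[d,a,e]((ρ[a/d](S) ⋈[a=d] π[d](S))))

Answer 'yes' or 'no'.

E1 subexpression sizes:
  S → 3
  π[d](S) → 3
  S → 3
  ρ[a/d](S) → 3
  (π[d](S) ⋈[d=a] ρ[a/d](S)) → 3
  γ[d; MAX(a)→c]((π[d](S) ⋈[d=a] ρ[a/d](S))) → 3
E2 subexpression sizes:
  S → 3
  ρ[a/d](S) → 3
  S → 3
  π[d](S) → 3
  (ρ[a/d](S) ⋈[a=d] π[d](S)) → 3
  π[d,a,e]((ρ[a/d](S) ⋈[a=d] π[d](S))) → 3
  γ[d; MAX(a)→c](π[d,a,e]((ρ[a/d](S) ⋈[a=d] π[d](S)))) → 3

E1 and E2 produce the same multiset:
d | c
3 | 3
5 | 5
6 | 6

yes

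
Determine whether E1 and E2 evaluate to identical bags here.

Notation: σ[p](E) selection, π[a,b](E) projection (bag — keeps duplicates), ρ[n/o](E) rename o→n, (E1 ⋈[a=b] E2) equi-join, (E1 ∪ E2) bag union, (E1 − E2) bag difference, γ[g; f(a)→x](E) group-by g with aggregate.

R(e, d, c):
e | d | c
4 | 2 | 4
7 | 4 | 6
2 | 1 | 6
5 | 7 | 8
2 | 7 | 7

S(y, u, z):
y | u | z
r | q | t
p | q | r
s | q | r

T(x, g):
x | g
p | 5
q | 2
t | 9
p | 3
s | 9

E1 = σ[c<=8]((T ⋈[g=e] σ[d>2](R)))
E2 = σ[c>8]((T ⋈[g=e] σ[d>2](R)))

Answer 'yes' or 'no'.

E1 row counts bottom-up:
  T → 5
  R → 5
  σ[d>2](R) → 3
  (T ⋈[g=e] σ[d>2](R)) → 2
  σ[c<=8]((T ⋈[g=e] σ[d>2](R))) → 2
E2 row counts bottom-up:
  T → 5
  R → 5
  σ[d>2](R) → 3
  (T ⋈[g=e] σ[d>2](R)) → 2
  σ[c>8]((T ⋈[g=e] σ[d>2](R))) → 0

E1 result:
x | g | e | d | c
p | 5 | 5 | 7 | 8
q | 2 | 2 | 7 | 7
E2 result:
x | g | e | d | c
(0 rows)
Witness: ('p', 5, 5, 7, 8) appears 1× in E1 but 0× in E2.

no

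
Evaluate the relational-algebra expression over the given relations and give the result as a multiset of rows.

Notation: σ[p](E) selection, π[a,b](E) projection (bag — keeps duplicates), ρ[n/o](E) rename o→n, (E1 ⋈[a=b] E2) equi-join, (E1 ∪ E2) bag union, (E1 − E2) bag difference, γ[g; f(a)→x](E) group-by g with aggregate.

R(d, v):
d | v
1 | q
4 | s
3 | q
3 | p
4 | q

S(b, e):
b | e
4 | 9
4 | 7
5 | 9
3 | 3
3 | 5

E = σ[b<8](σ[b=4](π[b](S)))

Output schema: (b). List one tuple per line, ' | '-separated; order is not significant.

Stepwise |·|:
  S → 5
  π[b](S) → 5
  σ[b=4](π[b](S)) → 2
  σ[b<8](σ[b=4](π[b](S))) → 2

== RESULT ==
b
4
4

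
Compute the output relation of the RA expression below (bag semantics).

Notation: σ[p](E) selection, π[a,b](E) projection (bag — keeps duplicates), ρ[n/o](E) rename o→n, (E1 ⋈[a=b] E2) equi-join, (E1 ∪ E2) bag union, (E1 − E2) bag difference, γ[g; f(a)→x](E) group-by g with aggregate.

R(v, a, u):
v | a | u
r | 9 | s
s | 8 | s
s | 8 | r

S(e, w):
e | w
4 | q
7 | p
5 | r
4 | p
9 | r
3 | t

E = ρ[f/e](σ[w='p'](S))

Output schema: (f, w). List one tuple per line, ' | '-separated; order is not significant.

Stepwise |·|:
  S → 6
  σ[w='p'](S) → 2
  ρ[f/e](σ[w='p'](S)) → 2

== RESULT ==
f | w
4 | p
7 | p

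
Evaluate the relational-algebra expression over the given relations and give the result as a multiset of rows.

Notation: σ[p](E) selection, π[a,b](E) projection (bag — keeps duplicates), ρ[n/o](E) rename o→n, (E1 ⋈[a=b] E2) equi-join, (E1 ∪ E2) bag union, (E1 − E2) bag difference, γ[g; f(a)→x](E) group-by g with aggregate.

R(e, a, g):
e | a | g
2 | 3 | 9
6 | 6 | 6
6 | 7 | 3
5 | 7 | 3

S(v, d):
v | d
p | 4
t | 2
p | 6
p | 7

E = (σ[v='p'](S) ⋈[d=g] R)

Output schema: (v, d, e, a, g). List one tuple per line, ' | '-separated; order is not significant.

Stepwise |·|:
  S → 4
  σ[v='p'](S) → 3
  R → 4
  (σ[v='p'](S) ⋈[d=g] R) → 1

== RESULT ==
v | d | e | a | g
p | 6 | 6 | 6 | 6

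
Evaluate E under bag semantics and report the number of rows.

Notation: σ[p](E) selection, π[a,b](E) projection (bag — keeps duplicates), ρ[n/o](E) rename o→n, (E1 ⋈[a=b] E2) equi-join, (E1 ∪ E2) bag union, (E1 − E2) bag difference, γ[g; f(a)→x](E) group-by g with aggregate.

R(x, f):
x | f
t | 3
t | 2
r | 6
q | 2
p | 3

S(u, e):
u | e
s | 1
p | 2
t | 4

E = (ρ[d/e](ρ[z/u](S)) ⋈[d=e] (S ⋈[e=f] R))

Row counts bottom-up:
  S → 3
  ρ[z/u](S) → 3
  ρ[d/e](ρ[z/u](S)) → 3
  S → 3
  R → 5
  (S ⋈[e=f] R) → 2
  (ρ[d/e](ρ[z/u](S)) ⋈[d=e] (S ⋈[e=f] R)) → 2

|E| = 2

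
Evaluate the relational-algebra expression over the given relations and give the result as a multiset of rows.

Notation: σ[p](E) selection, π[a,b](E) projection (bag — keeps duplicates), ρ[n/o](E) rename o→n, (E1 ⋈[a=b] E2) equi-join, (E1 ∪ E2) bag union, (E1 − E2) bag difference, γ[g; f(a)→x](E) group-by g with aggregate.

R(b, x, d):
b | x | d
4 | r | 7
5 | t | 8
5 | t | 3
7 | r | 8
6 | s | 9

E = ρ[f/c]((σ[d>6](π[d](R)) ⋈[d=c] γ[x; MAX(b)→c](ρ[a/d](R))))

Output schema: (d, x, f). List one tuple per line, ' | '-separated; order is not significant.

Stepwise |·|:
  R → 5
  π[d](R) → 5
  σ[d>6](π[d](R)) → 4
  R → 5
  ρ[a/d](R) → 5
  γ[x; MAX(b)→c](ρ[a/d](R)) → 3
  (σ[d>6](π[d](R)) ⋈[d=c] γ[x; MAX(b)→c](ρ[a/d](R))) → 1
  ρ[f/c]((σ[d>6](π[d](R)) ⋈[d=c] γ[x; MAX(b)→c](ρ[a/d](R)))) → 1

== RESULT ==
d | x | f
7 | r | 7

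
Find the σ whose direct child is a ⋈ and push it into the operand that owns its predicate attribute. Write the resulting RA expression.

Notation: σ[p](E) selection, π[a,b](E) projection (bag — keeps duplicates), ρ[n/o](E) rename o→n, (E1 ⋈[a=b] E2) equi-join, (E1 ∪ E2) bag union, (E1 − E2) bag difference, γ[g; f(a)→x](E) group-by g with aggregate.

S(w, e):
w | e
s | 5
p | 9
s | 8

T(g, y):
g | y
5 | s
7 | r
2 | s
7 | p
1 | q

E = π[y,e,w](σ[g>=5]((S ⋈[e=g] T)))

σ filters on g, owned by the right side.
E' = π[y,e,w]((S ⋈[e=g] σ[g>=5](T)))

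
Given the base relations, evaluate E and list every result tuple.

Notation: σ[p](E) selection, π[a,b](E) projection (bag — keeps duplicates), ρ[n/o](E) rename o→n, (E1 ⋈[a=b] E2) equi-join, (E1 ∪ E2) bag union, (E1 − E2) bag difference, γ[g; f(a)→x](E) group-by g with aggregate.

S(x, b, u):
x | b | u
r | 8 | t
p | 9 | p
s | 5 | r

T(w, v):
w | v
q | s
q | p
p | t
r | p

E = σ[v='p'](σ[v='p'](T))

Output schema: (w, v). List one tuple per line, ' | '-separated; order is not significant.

Subexpression sizes:
  T → 4
  σ[v='p'](T) → 2
  σ[v='p'](σ[v='p'](T)) → 2

== RESULT ==
w | v
q | p
r | p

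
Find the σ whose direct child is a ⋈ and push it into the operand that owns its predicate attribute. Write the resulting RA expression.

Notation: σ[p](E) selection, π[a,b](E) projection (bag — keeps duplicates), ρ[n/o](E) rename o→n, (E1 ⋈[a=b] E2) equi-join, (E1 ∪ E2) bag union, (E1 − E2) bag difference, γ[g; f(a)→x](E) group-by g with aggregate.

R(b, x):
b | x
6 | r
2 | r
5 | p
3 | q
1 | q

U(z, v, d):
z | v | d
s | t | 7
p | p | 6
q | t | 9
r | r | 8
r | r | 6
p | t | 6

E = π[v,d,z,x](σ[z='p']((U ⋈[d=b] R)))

σ filters on z, owned by the left side.
E' = π[v,d,z,x]((σ[z='p'](U) ⋈[d=b] R))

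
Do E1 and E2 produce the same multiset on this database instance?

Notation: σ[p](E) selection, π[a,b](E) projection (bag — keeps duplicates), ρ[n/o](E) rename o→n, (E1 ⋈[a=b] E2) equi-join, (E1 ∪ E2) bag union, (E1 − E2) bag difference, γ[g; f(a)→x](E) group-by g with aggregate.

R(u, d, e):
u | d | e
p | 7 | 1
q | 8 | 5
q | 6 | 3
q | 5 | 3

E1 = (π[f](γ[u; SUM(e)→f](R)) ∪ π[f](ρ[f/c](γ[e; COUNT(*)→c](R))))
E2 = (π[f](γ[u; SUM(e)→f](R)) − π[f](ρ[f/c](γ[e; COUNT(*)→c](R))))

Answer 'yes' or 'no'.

E1 subexpression sizes:
  R → 4
  γ[u; SUM(e)→f](R) → 2
  π[f](γ[u; SUM(e)→f](R)) → 2
  R → 4
  γ[e; COUNT(*)→c](R) → 3
  ρ[f/c](γ[e; COUNT(*)→c](R)) → 3
  π[f](ρ[f/c](γ[e; COUNT(*)→c](R))) → 3
  (π[f](γ[u; SUM(e)→f](R)) ∪ π[f](ρ[f/c](γ[e; COUNT(*)→c](R)))) → 5
E2 subexpression sizes:
  R → 4
  γ[u; SUM(e)→f](R) → 2
  π[f](γ[u; SUM(e)→f](R)) → 2
  R → 4
  γ[e; COUNT(*)→c](R) → 3
  ρ[f/c](γ[e; COUNT(*)→c](R)) → 3
  π[f](ρ[f/c](γ[e; COUNT(*)→c](R))) → 3
  (π[f](γ[u; SUM(e)→f](R)) − π[f](ρ[f/c](γ[e; COUNT(*)→c](R)))) → 1

E1 result:
f
1
1
1
2
11
E2 result:
f
11
Witness: (1,) appears 3× in E1 but 0× in E2.

no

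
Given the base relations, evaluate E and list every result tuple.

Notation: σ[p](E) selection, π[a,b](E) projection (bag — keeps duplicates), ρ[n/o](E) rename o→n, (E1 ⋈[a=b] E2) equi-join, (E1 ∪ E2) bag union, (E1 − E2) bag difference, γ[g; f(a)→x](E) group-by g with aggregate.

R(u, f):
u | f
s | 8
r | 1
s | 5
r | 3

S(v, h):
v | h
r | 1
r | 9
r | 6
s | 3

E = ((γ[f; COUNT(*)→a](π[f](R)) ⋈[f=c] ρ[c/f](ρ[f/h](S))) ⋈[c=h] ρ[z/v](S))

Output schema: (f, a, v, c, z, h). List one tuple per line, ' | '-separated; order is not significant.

Row counts bottom-up:
  R → 4
  π[f](R) → 4
  γ[f; COUNT(*)→a](π[f](R)) → 4
  S → 4
  ρ[f/h](S) → 4
  ρ[c/f](ρ[f/h](S)) → 4
  (γ[f; COUNT(*)→a](π[f](R)) ⋈[f=c] ρ[c/f](ρ[f/h](S))) → 2
  S → 4
  ρ[z/v](S) → 4
  ((γ[f; COUNT(*)→a](π[f](R)) ⋈[f=c] ρ[c/f](ρ[f/h](S))) ⋈[c=h] ρ[z/v](S)) → 2

== RESULT ==
f | a | v | c | z | h
1 | 1 | r | 1 | r | 1
3 | 1 | s | 3 | s | 3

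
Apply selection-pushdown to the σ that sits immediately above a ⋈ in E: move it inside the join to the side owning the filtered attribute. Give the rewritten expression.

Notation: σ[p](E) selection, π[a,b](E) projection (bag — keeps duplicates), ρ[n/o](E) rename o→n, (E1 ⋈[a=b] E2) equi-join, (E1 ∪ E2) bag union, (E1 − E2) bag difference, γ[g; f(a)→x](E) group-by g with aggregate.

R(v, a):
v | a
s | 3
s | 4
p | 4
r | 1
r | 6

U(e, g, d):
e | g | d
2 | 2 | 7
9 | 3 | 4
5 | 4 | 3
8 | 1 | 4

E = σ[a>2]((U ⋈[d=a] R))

σ filters on a, owned by the right side.
E' = (U ⋈[d=a] σ[a>2](R))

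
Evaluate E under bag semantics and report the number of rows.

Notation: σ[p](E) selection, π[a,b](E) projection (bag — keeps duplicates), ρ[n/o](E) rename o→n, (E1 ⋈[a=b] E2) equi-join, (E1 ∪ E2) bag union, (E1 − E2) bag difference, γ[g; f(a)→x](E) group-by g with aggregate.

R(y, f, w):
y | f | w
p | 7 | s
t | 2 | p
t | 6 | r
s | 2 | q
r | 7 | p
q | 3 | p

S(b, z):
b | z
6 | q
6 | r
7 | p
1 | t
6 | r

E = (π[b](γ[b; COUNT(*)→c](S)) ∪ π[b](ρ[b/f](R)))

Row counts bottom-up:
  S → 5
  γ[b; COUNT(*)→c](S) → 3
  π[b](γ[b; COUNT(*)→c](S)) → 3
  R → 6
  ρ[b/f](R) → 6
  π[b](ρ[b/f](R)) → 6
  (π[b](γ[b; COUNT(*)→c](S)) ∪ π[b](ρ[b/f](R))) → 9

|E| = 9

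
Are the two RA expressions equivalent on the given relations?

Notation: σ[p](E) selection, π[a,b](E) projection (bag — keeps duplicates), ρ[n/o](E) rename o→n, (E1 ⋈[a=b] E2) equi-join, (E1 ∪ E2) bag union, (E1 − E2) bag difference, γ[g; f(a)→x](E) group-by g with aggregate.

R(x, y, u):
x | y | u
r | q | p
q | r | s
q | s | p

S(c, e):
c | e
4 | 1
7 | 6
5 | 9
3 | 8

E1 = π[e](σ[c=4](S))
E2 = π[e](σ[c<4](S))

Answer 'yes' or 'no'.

E1 per-node cardinality:
  S → 4
  σ[c=4](S) → 1
  π[e](σ[c=4](S)) → 1
E2 per-node cardinality:
  S → 4
  σ[c<4](S) → 1
  π[e](σ[c<4](S)) → 1

E1 result:
e
1
E2 result:
e
8
Witness: (1,) appears 1× in E1 but 0× in E2.

no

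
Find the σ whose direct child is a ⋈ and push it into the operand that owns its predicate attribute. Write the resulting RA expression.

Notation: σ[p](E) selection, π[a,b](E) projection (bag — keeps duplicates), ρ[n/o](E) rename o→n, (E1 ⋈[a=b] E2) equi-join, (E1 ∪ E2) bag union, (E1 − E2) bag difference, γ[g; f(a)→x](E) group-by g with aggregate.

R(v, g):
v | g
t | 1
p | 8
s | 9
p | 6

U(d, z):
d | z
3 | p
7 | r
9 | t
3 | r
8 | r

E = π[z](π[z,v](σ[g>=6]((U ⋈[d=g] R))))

σ filters on g, owned by the right side.
E' = π[z](π[z,v]((U ⋈[d=g] σ[g>=6](R))))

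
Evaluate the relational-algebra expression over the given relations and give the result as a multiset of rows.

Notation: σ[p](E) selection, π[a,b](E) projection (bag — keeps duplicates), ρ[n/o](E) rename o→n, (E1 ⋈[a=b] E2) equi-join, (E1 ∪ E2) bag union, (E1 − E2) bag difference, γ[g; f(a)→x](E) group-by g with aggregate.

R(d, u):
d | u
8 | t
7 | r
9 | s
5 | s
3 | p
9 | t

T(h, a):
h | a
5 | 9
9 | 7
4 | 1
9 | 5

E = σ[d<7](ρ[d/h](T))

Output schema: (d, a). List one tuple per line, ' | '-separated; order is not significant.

Row counts bottom-up:
  T → 4
  ρ[d/h](T) → 4
  σ[d<7](ρ[d/h](T)) → 2

== RESULT ==
d | a
4 | 1
5 | 9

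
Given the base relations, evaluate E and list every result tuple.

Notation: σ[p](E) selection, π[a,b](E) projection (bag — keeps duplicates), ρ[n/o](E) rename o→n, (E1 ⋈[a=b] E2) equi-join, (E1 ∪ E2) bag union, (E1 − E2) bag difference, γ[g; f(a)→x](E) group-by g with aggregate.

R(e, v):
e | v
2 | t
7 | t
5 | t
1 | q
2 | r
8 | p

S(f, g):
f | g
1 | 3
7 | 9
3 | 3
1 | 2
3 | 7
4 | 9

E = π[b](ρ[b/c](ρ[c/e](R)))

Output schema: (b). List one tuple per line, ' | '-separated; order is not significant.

Row counts bottom-up:
  R → 6
  ρ[c/e](R) → 6
  ρ[b/c](ρ[c/e](R)) → 6
  π[b](ρ[b/c](ρ[c/e](R))) → 6

== RESULT ==
b
1
2
2
5
7
8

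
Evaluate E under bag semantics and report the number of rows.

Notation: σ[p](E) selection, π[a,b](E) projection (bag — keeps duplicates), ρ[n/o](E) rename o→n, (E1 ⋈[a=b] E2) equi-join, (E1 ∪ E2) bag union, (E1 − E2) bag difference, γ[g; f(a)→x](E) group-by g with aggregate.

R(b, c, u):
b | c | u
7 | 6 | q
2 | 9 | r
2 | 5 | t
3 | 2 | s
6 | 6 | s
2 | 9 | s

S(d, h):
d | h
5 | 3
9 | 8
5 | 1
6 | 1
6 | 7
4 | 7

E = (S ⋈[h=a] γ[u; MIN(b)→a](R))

Subexpression sizes:
  S → 6
  R → 6
  γ[u; MIN(b)→a](R) → 4
  (S ⋈[h=a] γ[u; MIN(b)→a](R)) → 2

|E| = 2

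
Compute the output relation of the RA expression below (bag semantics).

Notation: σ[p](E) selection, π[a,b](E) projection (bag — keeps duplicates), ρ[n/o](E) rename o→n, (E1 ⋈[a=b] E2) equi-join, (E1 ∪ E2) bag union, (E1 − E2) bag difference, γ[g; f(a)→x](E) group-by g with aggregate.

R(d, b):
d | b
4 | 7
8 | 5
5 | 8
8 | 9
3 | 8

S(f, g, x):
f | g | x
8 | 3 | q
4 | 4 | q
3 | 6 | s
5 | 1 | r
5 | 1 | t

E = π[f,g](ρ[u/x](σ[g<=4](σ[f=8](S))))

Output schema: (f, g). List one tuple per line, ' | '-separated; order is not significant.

Row counts bottom-up:
  S → 5
  σ[f=8](S) → 1
  σ[g<=4](σ[f=8](S)) → 1
  ρ[u/x](σ[g<=4](σ[f=8](S))) → 1
  π[f,g](ρ[u/x](σ[g<=4](σ[f=8](S)))) → 1

== RESULT ==
f | g
8 | 3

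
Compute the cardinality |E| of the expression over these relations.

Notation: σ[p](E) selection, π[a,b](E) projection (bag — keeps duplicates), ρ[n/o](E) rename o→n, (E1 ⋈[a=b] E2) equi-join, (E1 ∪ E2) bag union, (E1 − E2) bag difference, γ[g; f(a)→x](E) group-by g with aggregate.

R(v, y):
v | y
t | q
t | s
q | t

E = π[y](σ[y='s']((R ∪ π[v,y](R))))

Stepwise |·|:
  R → 3
  R → 3
  π[v,y](R) → 3
  (R ∪ π[v,y](R)) → 6
  σ[y='s']((R ∪ π[v,y](R))) → 2
  π[y](σ[y='s']((R ∪ π[v,y](R)))) → 2

|E| = 2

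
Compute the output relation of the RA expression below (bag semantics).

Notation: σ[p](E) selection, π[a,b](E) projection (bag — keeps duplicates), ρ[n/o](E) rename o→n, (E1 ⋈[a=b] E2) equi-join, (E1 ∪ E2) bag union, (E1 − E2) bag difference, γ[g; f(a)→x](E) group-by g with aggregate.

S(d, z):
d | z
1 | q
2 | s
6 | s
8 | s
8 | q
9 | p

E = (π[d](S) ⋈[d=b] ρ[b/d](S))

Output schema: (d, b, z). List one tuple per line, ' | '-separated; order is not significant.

Stepwise |·|:
  S → 6
  π[d](S) → 6
  S → 6
  ρ[b/d](S) → 6
  (π[d](S) ⋈[d=b] ρ[b/d](S)) → 8

== RESULT ==
d | b | z
1 | 1 | q
2 | 2 | s
6 | 6 | s
8 | 8 | q
8 | 8 | q
8 | 8 | s
8 | 8 | s
9 | 9 | p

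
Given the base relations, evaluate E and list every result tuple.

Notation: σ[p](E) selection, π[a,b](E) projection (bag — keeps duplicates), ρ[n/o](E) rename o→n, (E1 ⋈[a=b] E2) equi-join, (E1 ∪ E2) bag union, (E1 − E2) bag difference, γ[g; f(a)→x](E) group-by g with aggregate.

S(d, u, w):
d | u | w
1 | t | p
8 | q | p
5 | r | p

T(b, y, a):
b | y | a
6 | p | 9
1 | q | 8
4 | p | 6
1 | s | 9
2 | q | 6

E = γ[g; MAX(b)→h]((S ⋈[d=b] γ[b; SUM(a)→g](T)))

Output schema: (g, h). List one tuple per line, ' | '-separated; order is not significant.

Subexpression sizes:
  S → 3
  T → 5
  γ[b; SUM(a)→g](T) → 4
  (S ⋈[d=b] γ[b; SUM(a)→g](T)) → 1
  γ[g; MAX(b)→h]((S ⋈[d=b] γ[b; SUM(a)→g](T))) → 1

== RESULT ==
g | h
17 | 1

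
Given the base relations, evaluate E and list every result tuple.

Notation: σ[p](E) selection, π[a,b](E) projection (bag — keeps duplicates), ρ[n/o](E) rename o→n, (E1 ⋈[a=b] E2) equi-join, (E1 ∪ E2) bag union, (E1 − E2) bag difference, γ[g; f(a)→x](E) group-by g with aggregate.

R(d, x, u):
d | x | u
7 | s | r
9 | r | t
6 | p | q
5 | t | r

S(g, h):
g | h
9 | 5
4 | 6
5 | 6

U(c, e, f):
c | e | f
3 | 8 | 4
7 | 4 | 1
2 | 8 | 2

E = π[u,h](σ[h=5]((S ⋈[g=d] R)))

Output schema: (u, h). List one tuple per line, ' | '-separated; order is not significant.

Per-node cardinality:
  S → 3
  R → 4
  (S ⋈[g=d] R) → 2
  σ[h=5]((S ⋈[g=d] R)) → 1
  π[u,h](σ[h=5]((S ⋈[g=d] R))) → 1

== RESULT ==
u | h
t | 5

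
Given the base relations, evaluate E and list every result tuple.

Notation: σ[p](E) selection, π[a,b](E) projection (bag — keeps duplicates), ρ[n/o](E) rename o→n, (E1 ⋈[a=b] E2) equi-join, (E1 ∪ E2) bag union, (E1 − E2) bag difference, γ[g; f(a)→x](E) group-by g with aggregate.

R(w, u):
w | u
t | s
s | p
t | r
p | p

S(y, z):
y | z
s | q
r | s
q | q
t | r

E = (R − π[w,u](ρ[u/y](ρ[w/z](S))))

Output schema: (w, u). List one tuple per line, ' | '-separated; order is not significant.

Subexpression sizes:
  R → 4
  S → 4
  ρ[w/z](S) → 4
  ρ[u/y](ρ[w/z](S)) → 4
  π[w,u](ρ[u/y](ρ[w/z](S))) → 4
  (R − π[w,u](ρ[u/y](ρ[w/z](S)))) → 4

== RESULT ==
w | u
p | p
s | p
t | r
t | s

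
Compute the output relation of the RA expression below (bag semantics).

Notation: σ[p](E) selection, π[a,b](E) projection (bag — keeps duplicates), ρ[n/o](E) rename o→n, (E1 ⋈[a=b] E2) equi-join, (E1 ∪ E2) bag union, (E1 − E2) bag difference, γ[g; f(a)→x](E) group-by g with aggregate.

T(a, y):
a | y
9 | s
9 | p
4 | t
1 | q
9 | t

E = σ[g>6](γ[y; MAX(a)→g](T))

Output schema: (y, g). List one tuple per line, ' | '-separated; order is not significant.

Per-node cardinality:
  T → 5
  γ[y; MAX(a)→g](T) → 4
  σ[g>6](γ[y; MAX(a)→g](T)) → 3

== RESULT ==
y | g
p | 9
s | 9
t | 9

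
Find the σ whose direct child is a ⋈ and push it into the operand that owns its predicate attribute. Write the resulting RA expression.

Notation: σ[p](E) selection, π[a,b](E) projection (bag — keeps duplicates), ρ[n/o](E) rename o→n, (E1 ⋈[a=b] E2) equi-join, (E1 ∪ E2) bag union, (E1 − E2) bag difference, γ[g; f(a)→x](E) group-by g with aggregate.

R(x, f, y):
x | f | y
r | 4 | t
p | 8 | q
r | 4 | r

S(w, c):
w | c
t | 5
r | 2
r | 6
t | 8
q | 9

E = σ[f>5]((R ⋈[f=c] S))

σ filters on f, owned by the left side.
E' = (σ[f>5](R) ⋈[f=c] S)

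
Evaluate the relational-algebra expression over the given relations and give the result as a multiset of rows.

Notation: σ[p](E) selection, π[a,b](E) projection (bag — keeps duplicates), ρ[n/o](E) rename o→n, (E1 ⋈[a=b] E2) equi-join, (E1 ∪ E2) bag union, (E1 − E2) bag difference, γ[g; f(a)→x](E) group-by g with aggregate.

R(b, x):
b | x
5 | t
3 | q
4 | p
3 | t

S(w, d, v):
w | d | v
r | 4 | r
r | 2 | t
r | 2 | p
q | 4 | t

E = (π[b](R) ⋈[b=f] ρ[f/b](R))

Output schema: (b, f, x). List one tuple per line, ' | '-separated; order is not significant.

Subexpression sizes:
  R → 4
  π[b](R) → 4
  R → 4
  ρ[f/b](R) → 4
  (π[b](R) ⋈[b=f] ρ[f/b](R)) → 6

== RESULT ==
b | f | x
3 | 3 | q
3 | 3 | q
3 | 3 | t
3 | 3 | t
4 | 4 | p
5 | 5 | t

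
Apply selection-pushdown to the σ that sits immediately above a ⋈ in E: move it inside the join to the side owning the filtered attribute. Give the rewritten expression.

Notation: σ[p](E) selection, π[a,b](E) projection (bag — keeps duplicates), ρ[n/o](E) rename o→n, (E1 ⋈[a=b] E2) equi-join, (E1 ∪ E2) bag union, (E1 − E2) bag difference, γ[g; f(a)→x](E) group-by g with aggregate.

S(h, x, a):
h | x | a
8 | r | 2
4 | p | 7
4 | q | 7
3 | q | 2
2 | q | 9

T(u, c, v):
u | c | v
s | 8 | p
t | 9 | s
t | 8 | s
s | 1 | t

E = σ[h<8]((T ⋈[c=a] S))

σ filters on h, owned by the right side.
E' = (T ⋈[c=a] σ[h<8](S))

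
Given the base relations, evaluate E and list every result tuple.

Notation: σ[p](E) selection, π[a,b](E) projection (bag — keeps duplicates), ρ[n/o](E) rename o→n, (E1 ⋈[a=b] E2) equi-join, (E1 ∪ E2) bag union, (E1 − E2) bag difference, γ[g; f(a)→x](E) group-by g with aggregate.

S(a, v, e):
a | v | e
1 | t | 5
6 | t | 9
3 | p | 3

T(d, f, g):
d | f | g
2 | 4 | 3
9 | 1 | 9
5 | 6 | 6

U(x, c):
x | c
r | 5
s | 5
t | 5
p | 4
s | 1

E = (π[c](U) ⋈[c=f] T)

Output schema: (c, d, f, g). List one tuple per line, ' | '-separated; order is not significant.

Row counts bottom-up:
  U → 5
  π[c](U) → 5
  T → 3
  (π[c](U) ⋈[c=f] T) → 2

== RESULT ==
c | d | f | g
1 | 9 | 1 | 9
4 | 2 | 4 | 3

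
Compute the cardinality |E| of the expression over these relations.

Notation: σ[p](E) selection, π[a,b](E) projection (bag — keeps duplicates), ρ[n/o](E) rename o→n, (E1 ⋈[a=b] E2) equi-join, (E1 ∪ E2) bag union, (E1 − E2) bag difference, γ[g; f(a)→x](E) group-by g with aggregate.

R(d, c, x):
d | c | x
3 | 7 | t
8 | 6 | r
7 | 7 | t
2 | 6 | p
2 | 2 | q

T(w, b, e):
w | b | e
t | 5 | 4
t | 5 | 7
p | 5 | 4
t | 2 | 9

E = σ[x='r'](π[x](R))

Per-node cardinality:
  R → 5
  π[x](R) → 5
  σ[x='r'](π[x](R)) → 1

|E| = 1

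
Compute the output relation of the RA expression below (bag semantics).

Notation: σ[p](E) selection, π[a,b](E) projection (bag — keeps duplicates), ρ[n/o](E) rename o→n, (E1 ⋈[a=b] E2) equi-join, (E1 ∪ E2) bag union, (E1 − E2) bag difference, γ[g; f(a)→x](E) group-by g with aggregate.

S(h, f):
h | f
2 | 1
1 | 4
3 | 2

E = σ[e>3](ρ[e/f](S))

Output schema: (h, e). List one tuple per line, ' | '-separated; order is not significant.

Subexpression sizes:
  S → 3
  ρ[e/f](S) → 3
  σ[e>3](ρ[e/f](S)) → 1

== RESULT ==
h | e
1 | 4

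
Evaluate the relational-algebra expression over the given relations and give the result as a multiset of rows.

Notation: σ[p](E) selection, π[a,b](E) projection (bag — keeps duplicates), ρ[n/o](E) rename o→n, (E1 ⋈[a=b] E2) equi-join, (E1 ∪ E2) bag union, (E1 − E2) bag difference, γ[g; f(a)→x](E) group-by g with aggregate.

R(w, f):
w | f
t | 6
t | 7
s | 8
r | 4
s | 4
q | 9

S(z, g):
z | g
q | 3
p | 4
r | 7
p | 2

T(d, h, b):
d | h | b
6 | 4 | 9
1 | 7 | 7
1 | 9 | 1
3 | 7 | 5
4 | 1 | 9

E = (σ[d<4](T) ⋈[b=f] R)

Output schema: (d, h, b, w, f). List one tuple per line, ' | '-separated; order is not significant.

Row counts bottom-up:
  T → 5
  σ[d<4](T) → 3
  R → 6
  (σ[d<4](T) ⋈[b=f] R) → 1

== RESULT ==
d | h | b | w | f
1 | 7 | 7 | t | 7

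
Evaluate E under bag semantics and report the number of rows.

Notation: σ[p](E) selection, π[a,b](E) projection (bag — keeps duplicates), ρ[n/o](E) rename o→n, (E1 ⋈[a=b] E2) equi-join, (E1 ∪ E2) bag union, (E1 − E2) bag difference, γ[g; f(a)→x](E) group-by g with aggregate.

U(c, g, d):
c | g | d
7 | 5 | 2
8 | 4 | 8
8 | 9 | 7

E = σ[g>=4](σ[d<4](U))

Subexpression sizes:
  U → 3
  σ[d<4](U) → 1
  σ[g>=4](σ[d<4](U)) → 1

|E| = 1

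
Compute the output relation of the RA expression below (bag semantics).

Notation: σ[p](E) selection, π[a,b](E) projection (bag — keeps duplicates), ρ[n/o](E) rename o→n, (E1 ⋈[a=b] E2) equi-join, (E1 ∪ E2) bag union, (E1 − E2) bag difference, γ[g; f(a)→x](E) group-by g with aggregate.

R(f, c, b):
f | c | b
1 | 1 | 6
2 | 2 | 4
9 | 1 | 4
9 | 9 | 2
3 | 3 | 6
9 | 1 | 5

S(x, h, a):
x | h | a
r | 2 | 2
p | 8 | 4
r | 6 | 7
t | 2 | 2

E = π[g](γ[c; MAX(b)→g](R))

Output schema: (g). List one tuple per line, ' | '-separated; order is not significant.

Row counts bottom-up:
  R → 6
  γ[c; MAX(b)→g](R) → 4
  π[g](γ[c; MAX(b)→g](R)) → 4

== RESULT ==
g
2
4
6
6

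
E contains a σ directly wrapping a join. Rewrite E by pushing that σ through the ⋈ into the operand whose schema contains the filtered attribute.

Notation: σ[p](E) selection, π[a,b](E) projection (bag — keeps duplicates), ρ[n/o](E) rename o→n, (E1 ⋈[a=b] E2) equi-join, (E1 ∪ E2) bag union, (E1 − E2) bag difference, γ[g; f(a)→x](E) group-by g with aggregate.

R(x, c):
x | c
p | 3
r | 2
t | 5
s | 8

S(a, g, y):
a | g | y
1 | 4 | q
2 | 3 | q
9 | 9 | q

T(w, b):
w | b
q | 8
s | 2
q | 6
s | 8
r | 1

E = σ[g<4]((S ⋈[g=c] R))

σ filters on g, owned by the left side.
E' = (σ[g<4](S) ⋈[g=c] R)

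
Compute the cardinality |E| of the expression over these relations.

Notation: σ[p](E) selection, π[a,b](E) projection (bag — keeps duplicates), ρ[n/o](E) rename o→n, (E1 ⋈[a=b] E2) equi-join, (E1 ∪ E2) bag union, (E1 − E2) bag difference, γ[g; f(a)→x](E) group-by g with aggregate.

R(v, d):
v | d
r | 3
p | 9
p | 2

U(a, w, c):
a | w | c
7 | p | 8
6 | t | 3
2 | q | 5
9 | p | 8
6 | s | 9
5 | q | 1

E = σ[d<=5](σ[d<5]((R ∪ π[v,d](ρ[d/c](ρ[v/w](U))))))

Row counts bottom-up:
  R → 3
  U → 6
  ρ[v/w](U) → 6
  ρ[d/c](ρ[v/w](U)) → 6
  π[v,d](ρ[d/c](ρ[v/w](U))) → 6
  (R ∪ π[v,d](ρ[d/c](ρ[v/w](U)))) → 9
  σ[d<5]((R ∪ π[v,d](ρ[d/c](ρ[v/w](U))))) → 4
  σ[d<=5](σ[d<5]((R ∪ π[v,d](ρ[d/c](ρ[v/w](U)))))) → 4

|E| = 4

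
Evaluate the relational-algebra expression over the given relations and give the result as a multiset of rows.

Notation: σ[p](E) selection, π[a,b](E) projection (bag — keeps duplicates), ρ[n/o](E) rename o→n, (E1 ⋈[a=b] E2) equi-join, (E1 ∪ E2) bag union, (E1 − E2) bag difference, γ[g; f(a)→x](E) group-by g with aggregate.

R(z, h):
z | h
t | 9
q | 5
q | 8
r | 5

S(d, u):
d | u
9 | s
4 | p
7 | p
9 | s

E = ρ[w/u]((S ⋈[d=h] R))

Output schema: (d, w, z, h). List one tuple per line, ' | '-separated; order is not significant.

Row counts bottom-up:
  S → 4
  R → 4
  (S ⋈[d=h] R) → 2
  ρ[w/u]((S ⋈[d=h] R)) → 2

== RESULT ==
d | w | z | h
9 | s | t | 9
9 | s | t | 9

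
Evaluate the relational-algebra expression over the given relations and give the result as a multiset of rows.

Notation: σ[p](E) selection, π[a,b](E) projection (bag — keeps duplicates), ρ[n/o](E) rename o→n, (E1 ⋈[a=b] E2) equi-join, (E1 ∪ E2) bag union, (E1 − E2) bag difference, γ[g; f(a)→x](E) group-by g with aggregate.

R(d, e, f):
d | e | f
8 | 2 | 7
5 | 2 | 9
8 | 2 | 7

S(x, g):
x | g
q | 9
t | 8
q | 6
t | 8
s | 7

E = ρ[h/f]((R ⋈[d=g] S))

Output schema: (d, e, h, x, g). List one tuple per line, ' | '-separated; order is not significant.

Stepwise |·|:
  R → 3
  S → 5
  (R ⋈[d=g] S) → 4
  ρ[h/f]((R ⋈[d=g] S)) → 4

== RESULT ==
d | e | h | x | g
8 | 2 | 7 | t | 8
8 | 2 | 7 | t | 8
8 | 2 | 7 | t | 8
8 | 2 | 7 | t | 8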